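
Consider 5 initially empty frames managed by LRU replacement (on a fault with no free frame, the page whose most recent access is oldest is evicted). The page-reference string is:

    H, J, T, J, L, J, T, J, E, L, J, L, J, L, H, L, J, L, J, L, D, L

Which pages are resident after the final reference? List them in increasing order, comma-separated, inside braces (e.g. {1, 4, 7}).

{D, E, H, J, L}

H: fault, frames (H)
J: fault, frames (H J)
T: fault, frames (H J T)
J: hit
L: fault, frames (H T J L)
J: hit
T: hit
J: hit
E: fault, frames (H L T J E)
L: hit
J: hit
L: hit
J: hit
L: hit
H: hit
L: hit
J: hit
L: hit
J: hit
L: hit
D: fault, evict T, frames (E H J L D)
L: hit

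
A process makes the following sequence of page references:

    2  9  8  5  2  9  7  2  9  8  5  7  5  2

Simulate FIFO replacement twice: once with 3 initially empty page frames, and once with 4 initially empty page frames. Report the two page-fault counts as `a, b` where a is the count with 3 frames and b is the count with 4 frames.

10, 11

3 frames: F F F F F F F . . F F . . F → 10 faults.
4 frames: F F F F . . F F F F F F . F → 11 faults.
11 > 10: adding a frame increased faults — Belady's anomaly.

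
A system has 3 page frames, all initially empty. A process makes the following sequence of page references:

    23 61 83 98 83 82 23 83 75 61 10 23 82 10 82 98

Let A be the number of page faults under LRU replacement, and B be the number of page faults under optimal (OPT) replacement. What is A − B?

Under LRU: F F F F . F F . F F F F F . . F → 12 faults.
Under OPT: F F F F . F . . F F F . . . . F → 9 faults.
A − B = 12 − 9 = 3.

3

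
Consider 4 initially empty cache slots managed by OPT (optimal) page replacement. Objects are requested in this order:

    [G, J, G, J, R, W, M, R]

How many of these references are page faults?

5

G -> fault, frames {G}
J -> fault, frames {G,J}
G -> hit
J -> hit
R -> fault, frames {G,J,R}
W -> fault, frames {G,J,R,W}
M -> fault, evict W, frames {G,J,R,M}
R -> hit
Page faults: 5.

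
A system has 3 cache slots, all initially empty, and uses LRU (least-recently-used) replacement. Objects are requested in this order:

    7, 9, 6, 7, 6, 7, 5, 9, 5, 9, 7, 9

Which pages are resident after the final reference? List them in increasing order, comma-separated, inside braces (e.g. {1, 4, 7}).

{5, 7, 9}

7: miss, frames (7)
9: miss, frames (7 9)
6: miss, frames (7 9 6)
7: hit
6: hit
7: hit
5: miss, evict 9, frames (6 7 5)
9: miss, evict 6, frames (7 5 9)
5: hit
9: hit
7: hit
9: hit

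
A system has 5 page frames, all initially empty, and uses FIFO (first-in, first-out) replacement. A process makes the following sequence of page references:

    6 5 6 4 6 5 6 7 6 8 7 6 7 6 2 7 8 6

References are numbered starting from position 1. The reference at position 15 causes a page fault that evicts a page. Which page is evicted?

pos 1: 6 -> fault, frames {6}
pos 2: 5 -> fault, frames {6,5}
pos 3: 6 -> hit
pos 4: 4 -> fault, frames {6,5,4}
pos 5: 6 -> hit
pos 6: 5 -> hit
pos 7: 6 -> hit
pos 8: 7 -> fault, frames {6,5,4,7}
pos 9: 6 -> hit
pos 10: 8 -> fault, frames {6,5,4,7,8}
pos 11: 7 -> hit
pos 12: 6 -> hit
pos 13: 7 -> hit
pos 14: 6 -> hit
pos 15: 2 -> fault, evict 6, frames {5,4,7,8,2}
At position 15, page 6 is evicted.

6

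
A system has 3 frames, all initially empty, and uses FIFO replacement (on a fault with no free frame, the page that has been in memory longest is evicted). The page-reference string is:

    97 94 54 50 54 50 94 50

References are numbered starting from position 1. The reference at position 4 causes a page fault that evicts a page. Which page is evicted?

pos 1: 97 → fault, frames (97)
pos 2: 94 → fault, frames (97 94)
pos 3: 54 → fault, frames (97 94 54)
pos 4: 50 → fault, evict 97, frames (94 54 50)
At position 4, page 97 is evicted.

97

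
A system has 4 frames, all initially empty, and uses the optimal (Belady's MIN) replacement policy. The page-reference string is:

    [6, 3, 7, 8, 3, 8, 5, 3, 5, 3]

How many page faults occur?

6: fault, frames (6)
3: fault, frames (6 3)
7: fault, frames (6 3 7)
8: fault, frames (6 3 7 8)
3: hit
8: hit
5: fault, evict 8, frames (6 3 7 5)
3: hit
5: hit
3: hit
Page faults: 5.

5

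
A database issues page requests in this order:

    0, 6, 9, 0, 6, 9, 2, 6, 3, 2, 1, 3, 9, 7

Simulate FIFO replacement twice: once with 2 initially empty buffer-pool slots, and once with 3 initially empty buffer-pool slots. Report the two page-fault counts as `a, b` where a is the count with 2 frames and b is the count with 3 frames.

14, 8

2 frames: F F F F F F F F F F F F F F → 14 faults.
3 frames: F F F . . . F . F . F . F F → 8 faults.
8 < 14: adding a frame reduced faults, as is typical.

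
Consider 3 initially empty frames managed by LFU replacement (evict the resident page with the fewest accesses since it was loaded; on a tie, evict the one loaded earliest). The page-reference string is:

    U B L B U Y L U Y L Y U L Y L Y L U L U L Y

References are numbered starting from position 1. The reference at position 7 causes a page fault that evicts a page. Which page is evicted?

pos 1: U → fault, frames {U}
pos 2: B → fault, frames {U,B}
pos 3: L → fault, frames {U,B,L}
pos 4: B → hit
pos 5: U → hit
pos 6: Y → fault, evict L, frames {U,B,Y}
pos 7: L → fault, evict Y, frames {U,B,L}
At position 7, page Y is evicted.

Y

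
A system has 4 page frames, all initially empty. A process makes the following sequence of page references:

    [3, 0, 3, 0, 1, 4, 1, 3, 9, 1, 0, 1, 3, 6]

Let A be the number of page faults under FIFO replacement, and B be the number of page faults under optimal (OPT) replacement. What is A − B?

1

Under FIFO: F F . . F F . . F . . . F F → 7 faults.
Under OPT: F F . . F F . . F . . . . F → 6 faults.
A − B = 7 − 6 = 1.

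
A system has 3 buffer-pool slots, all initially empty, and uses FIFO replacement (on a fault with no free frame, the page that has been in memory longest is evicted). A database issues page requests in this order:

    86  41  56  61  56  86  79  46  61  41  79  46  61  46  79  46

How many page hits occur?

4

86 → fault, frames (86)
41 → fault, frames (86 41)
56 → fault, frames (86 41 56)
61 → fault, evict 86, frames (41 56 61)
56 → hit
86 → fault, evict 41, frames (56 61 86)
79 → fault, evict 56, frames (61 86 79)
46 → fault, evict 61, frames (86 79 46)
61 → fault, evict 86, frames (79 46 61)
41 → fault, evict 79, frames (46 61 41)
79 → fault, evict 46, frames (61 41 79)
46 → fault, evict 61, frames (41 79 46)
61 → fault, evict 41, frames (79 46 61)
46 → hit
79 → hit
46 → hit
Hits: 4.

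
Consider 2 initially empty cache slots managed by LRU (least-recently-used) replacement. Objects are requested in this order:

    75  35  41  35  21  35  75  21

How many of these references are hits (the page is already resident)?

2

75: fault, frames {75}
35: fault, frames {75,35}
41: fault, evict 75, frames {35,41}
35: hit
21: fault, evict 41, frames {35,21}
35: hit
75: fault, evict 21, frames {35,75}
21: fault, evict 35, frames {75,21}
Hits: 2.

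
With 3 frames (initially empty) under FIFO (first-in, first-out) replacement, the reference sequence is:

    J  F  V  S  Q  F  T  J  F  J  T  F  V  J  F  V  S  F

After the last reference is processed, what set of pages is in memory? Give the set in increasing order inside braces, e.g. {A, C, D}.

J → fault, frames {J}
F → fault, frames {J,F}
V → fault, frames {J,F,V}
S → fault, evict J, frames {F,V,S}
Q → fault, evict F, frames {V,S,Q}
F → fault, evict V, frames {S,Q,F}
T → fault, evict S, frames {Q,F,T}
J → fault, evict Q, frames {F,T,J}
F → hit
J → hit
T → hit
F → hit
V → fault, evict F, frames {T,J,V}
J → hit
F → fault, evict T, frames {J,V,F}
V → hit
S → fault, evict J, frames {V,F,S}
F → hit

{F, S, V}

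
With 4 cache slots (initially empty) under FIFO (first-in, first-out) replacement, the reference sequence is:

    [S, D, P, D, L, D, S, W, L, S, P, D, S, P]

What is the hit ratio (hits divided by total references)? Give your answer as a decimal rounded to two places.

0.43

S → fault, frames [S]
D → fault, frames [S, D]
P → fault, frames [S, D, P]
D → hit
L → fault, frames [S, D, P, L]
D → hit
S → hit
W → fault, evict S, frames [D, P, L, W]
L → hit
S → fault, evict D, frames [P, L, W, S]
P → hit
D → fault, evict P, frames [L, W, S, D]
S → hit
P → fault, evict L, frames [W, S, D, P]
Hits: 6 of 14 references → 6/14 = 0.4286.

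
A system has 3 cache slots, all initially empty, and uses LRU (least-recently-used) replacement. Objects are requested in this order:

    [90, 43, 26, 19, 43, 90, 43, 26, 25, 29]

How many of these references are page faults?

8

90: miss, frames (90)
43: miss, frames (90 43)
26: miss, frames (90 43 26)
19: miss, evict 90, frames (43 26 19)
43: hit
90: miss, evict 26, frames (19 43 90)
43: hit
26: miss, evict 19, frames (90 43 26)
25: miss, evict 90, frames (43 26 25)
29: miss, evict 43, frames (26 25 29)
Page faults: 8.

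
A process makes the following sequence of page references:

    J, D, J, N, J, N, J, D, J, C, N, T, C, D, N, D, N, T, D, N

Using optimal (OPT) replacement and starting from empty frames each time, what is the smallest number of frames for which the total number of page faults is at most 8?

3

f=1: 20 faults
f=2: 11 faults
f=3: 6 faults
f=4: 5 faults
f=5: 5 faults
Smallest f with faults ≤ 8 is 3.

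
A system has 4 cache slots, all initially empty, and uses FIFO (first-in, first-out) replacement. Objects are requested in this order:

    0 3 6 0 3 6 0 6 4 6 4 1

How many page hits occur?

7

0 → fault, frames [0]
3 → fault, frames [0, 3]
6 → fault, frames [0, 3, 6]
0 → hit
3 → hit
6 → hit
0 → hit
6 → hit
4 → fault, frames [0, 3, 6, 4]
6 → hit
4 → hit
1 → fault, evict 0, frames [3, 6, 4, 1]
Hits: 7.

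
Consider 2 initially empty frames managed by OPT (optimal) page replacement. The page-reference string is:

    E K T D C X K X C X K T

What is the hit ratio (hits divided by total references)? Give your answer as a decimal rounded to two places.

0.25

E → fault, frames (E)
K → fault, frames (E K)
T → fault, evict E, frames (K T)
D → fault, evict T, frames (K D)
C → fault, evict D, frames (K C)
X → fault, evict C, frames (K X)
K → hit
X → hit
C → fault, evict K, frames (X C)
X → hit
K → fault, evict C, frames (X K)
T → fault, evict K, frames (X T)
Hits: 3 of 12 references → 3/12 = 0.2500.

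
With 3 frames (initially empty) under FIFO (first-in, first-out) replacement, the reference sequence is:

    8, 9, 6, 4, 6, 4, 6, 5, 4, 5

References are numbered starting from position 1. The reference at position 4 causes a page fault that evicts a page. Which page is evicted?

8

pos 1: 8 -> fault, frames [8]
pos 2: 9 -> fault, frames [8, 9]
pos 3: 6 -> fault, frames [8, 9, 6]
pos 4: 4 -> fault, evict 8, frames [9, 6, 4]
At position 4, page 8 is evicted.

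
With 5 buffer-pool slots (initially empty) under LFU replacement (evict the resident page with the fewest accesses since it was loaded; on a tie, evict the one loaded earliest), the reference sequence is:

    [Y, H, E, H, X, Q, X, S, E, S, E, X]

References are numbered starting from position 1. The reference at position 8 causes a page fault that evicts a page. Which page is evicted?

Y

pos 1: Y: miss, frames {Y}
pos 2: H: miss, frames {Y,H}
pos 3: E: miss, frames {Y,H,E}
pos 4: H: hit
pos 5: X: miss, frames {Y,H,E,X}
pos 6: Q: miss, frames {Y,H,E,X,Q}
pos 7: X: hit
pos 8: S: miss, evict Y, frames {H,E,X,Q,S}
At position 8, page Y is evicted.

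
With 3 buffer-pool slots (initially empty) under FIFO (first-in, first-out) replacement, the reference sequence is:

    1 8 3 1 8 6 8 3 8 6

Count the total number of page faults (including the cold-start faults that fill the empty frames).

1 → fault, frames {1}
8 → fault, frames {1,8}
3 → fault, frames {1,8,3}
1 → hit
8 → hit
6 → fault, evict 1, frames {8,3,6}
8 → hit
3 → hit
8 → hit
6 → hit
Page faults: 4.

4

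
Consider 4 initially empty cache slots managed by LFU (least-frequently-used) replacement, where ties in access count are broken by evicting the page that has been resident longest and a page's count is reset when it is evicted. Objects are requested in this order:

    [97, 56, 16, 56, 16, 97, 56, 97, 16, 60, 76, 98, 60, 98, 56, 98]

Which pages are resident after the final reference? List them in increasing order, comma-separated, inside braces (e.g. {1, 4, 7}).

97: fault, frames {97}
56: fault, frames {97,56}
16: fault, frames {97,56,16}
56: hit
16: hit
97: hit
56: hit
97: hit
16: hit
60: fault, frames {97,56,16,60}
76: fault, evict 60, frames {97,56,16,76}
98: fault, evict 76, frames {97,56,16,98}
60: fault, evict 98, frames {97,56,16,60}
98: fault, evict 60, frames {97,56,16,98}
56: hit
98: hit

{16, 56, 97, 98}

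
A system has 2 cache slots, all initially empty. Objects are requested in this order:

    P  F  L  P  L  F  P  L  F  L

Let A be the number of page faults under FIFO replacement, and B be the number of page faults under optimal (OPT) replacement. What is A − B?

Under FIFO: F F F F . F . F . . → 6 faults.
Under OPT: F F F . . F . F . . → 5 faults.
A − B = 6 − 5 = 1.

1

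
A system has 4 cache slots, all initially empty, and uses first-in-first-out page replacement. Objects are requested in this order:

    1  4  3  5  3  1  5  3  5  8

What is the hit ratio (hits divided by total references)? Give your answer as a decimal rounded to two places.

0.50

1: fault, frames {1}
4: fault, frames {1,4}
3: fault, frames {1,4,3}
5: fault, frames {1,4,3,5}
3: hit
1: hit
5: hit
3: hit
5: hit
8: fault, evict 1, frames {4,3,5,8}
Hits: 5 of 10 references → 5/10 = 0.5000.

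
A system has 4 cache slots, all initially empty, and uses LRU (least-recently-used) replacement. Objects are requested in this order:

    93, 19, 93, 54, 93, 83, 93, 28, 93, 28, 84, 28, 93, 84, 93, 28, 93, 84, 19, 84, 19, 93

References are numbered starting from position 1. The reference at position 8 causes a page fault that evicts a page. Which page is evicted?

19

pos 1: 93 -> fault, frames [93]
pos 2: 19 -> fault, frames [93, 19]
pos 3: 93 -> hit
pos 4: 54 -> fault, frames [19, 93, 54]
pos 5: 93 -> hit
pos 6: 83 -> fault, frames [19, 54, 93, 83]
pos 7: 93 -> hit
pos 8: 28 -> fault, evict 19, frames [54, 83, 93, 28]
At position 8, page 19 is evicted.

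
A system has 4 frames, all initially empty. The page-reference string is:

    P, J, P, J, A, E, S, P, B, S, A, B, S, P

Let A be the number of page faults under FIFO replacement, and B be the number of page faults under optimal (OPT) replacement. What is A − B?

Under FIFO: F F . . F F F F F . F . . . → 8 faults.
Under OPT: F F . . F F F . F . . . . . → 6 faults.
A − B = 8 − 6 = 2.

2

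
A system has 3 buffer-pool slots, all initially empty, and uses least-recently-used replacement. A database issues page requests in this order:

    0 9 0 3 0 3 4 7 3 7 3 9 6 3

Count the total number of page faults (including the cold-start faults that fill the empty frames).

7

0 -> miss, frames [0]
9 -> miss, frames [0, 9]
0 -> hit
3 -> miss, frames [9, 0, 3]
0 -> hit
3 -> hit
4 -> miss, evict 9, frames [0, 3, 4]
7 -> miss, evict 0, frames [3, 4, 7]
3 -> hit
7 -> hit
3 -> hit
9 -> miss, evict 4, frames [7, 3, 9]
6 -> miss, evict 7, frames [3, 9, 6]
3 -> hit
Page faults: 7.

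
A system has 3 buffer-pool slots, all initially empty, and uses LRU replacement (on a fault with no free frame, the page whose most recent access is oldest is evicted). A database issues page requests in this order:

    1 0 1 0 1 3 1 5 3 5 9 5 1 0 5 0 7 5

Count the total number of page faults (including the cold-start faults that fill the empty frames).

8

1 → fault, frames {1}
0 → fault, frames {1,0}
1 → hit
0 → hit
1 → hit
3 → fault, frames {0,1,3}
1 → hit
5 → fault, evict 0, frames {3,1,5}
3 → hit
5 → hit
9 → fault, evict 1, frames {3,5,9}
5 → hit
1 → fault, evict 3, frames {9,5,1}
0 → fault, evict 9, frames {5,1,0}
5 → hit
0 → hit
7 → fault, evict 1, frames {5,0,7}
5 → hit
Page faults: 8.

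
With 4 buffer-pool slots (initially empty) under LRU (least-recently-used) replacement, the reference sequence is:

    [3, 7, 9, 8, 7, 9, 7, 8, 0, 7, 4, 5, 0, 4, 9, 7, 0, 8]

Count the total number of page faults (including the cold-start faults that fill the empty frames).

3 → miss, frames [3]
7 → miss, frames [3, 7]
9 → miss, frames [3, 7, 9]
8 → miss, frames [3, 7, 9, 8]
7 → hit
9 → hit
7 → hit
8 → hit
0 → miss, evict 3, frames [9, 7, 8, 0]
7 → hit
4 → miss, evict 9, frames [8, 0, 7, 4]
5 → miss, evict 8, frames [0, 7, 4, 5]
0 → hit
4 → hit
9 → miss, evict 7, frames [5, 0, 4, 9]
7 → miss, evict 5, frames [0, 4, 9, 7]
0 → hit
8 → miss, evict 4, frames [9, 7, 0, 8]
Page faults: 10.

10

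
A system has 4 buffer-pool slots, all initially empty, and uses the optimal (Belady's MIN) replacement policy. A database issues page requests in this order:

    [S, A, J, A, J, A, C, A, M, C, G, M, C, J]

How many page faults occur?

S: fault, frames (S)
A: fault, frames (S A)
J: fault, frames (S A J)
A: hit
J: hit
A: hit
C: fault, frames (S A J C)
A: hit
M: fault, evict A, frames (S J C M)
C: hit
G: fault, evict S, frames (J C M G)
M: hit
C: hit
J: hit
Page faults: 6.

6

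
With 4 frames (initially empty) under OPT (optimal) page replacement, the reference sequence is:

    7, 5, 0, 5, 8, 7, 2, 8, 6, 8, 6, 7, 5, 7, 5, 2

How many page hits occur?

9

7 → fault, frames [7]
5 → fault, frames [7, 5]
0 → fault, frames [7, 5, 0]
5 → hit
8 → fault, frames [7, 5, 0, 8]
7 → hit
2 → fault, evict 0, frames [7, 5, 8, 2]
8 → hit
6 → fault, evict 2, frames [7, 5, 8, 6]
8 → hit
6 → hit
7 → hit
5 → hit
7 → hit
5 → hit
2 → fault, evict 6, frames [7, 5, 8, 2]
Hits: 9.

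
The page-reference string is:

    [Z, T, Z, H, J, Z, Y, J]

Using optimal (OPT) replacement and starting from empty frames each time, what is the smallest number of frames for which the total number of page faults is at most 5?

2

f=1: 8 faults
f=2: 5 faults
f=3: 5 faults
f=4: 5 faults
f=5: 5 faults
Smallest f with faults ≤ 5 is 2.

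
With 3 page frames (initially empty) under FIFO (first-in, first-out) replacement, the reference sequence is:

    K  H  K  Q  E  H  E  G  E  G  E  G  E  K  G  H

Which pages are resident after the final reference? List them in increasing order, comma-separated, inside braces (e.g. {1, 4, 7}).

K: miss, frames (K)
H: miss, frames (K H)
K: hit
Q: miss, frames (K H Q)
E: miss, evict K, frames (H Q E)
H: hit
E: hit
G: miss, evict H, frames (Q E G)
E: hit
G: hit
E: hit
G: hit
E: hit
K: miss, evict Q, frames (E G K)
G: hit
H: miss, evict E, frames (G K H)

{G, H, K}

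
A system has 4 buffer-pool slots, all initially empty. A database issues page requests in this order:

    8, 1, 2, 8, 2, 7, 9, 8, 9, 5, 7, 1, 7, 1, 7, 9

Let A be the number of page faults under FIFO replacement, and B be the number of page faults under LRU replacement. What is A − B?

3

Under FIFO: F F F . . F F F . F . F F . . F → 10 faults.
Under LRU: F F F . . F F . . F . F . . . . → 7 faults.
A − B = 10 − 7 = 3.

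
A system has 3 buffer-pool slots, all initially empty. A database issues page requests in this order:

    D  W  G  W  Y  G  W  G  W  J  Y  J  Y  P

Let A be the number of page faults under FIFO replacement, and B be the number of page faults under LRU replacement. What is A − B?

-1

Under FIFO: F F F . F . . . . F . . . F → 6 faults.
Under LRU: F F F . F . . . . F F . . F → 7 faults.
A − B = 6 − 7 = -1.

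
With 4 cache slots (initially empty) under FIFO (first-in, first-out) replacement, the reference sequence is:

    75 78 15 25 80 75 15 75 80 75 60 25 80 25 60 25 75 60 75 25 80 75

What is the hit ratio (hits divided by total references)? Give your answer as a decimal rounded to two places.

0.68

75 -> fault, frames [75]
78 -> fault, frames [75, 78]
15 -> fault, frames [75, 78, 15]
25 -> fault, frames [75, 78, 15, 25]
80 -> fault, evict 75, frames [78, 15, 25, 80]
75 -> fault, evict 78, frames [15, 25, 80, 75]
15 -> hit
75 -> hit
80 -> hit
75 -> hit
60 -> fault, evict 15, frames [25, 80, 75, 60]
25 -> hit
80 -> hit
25 -> hit
60 -> hit
25 -> hit
75 -> hit
60 -> hit
75 -> hit
25 -> hit
80 -> hit
75 -> hit
Hits: 15 of 22 references → 15/22 = 0.6818.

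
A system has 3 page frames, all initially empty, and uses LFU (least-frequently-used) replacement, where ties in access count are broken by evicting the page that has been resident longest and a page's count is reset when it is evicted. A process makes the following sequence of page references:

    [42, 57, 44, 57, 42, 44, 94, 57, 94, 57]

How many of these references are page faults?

4

42 → fault, frames {42}
57 → fault, frames {42,57}
44 → fault, frames {42,57,44}
57 → hit
42 → hit
44 → hit
94 → fault, evict 42, frames {57,44,94}
57 → hit
94 → hit
57 → hit
Page faults: 4.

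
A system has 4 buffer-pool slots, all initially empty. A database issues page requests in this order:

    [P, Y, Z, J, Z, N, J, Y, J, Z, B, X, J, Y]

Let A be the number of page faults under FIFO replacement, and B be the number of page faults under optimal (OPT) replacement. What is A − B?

1

Under FIFO: F F F F . F . . . . F F . F → 8 faults.
Under OPT: F F F F . F . . . . F F . . → 7 faults.
A − B = 8 − 7 = 1.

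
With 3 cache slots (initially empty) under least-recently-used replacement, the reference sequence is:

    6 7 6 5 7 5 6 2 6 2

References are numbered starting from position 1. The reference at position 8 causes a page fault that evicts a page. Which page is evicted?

pos 1: 6 -> miss, frames {6}
pos 2: 7 -> miss, frames {6,7}
pos 3: 6 -> hit
pos 4: 5 -> miss, frames {7,6,5}
pos 5: 7 -> hit
pos 6: 5 -> hit
pos 7: 6 -> hit
pos 8: 2 -> miss, evict 7, frames {5,6,2}
At position 8, page 7 is evicted.

7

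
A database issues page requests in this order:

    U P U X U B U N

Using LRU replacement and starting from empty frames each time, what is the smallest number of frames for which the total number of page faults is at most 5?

f=1: 8 faults
f=2: 5 faults
f=3: 5 faults
f=4: 5 faults
f=5: 5 faults
Smallest f with faults ≤ 5 is 2.

2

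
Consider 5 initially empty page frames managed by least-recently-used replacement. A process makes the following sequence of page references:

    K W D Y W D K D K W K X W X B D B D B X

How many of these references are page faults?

K: fault, frames (K)
W: fault, frames (K W)
D: fault, frames (K W D)
Y: fault, frames (K W D Y)
W: hit
D: hit
K: hit
D: hit
K: hit
W: hit
K: hit
X: fault, frames (Y D W K X)
W: hit
X: hit
B: fault, evict Y, frames (D K W X B)
D: hit
B: hit
D: hit
B: hit
X: hit
Page faults: 6.

6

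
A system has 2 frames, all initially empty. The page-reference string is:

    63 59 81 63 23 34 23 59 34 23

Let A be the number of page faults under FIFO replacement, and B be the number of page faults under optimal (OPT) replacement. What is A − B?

1

Under FIFO: F F F F F F . F . F → 8 faults.
Under OPT: F F F . F F . F . F → 7 faults.
A − B = 8 − 7 = 1.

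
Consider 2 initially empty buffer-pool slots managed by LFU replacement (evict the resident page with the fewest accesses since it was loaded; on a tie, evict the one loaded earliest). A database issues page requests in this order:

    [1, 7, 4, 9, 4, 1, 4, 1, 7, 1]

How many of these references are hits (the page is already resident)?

3

1: fault, frames {1}
7: fault, frames {1,7}
4: fault, evict 1, frames {7,4}
9: fault, evict 7, frames {4,9}
4: hit
1: fault, evict 9, frames {4,1}
4: hit
1: hit
7: fault, evict 1, frames {4,7}
1: fault, evict 7, frames {4,1}
Hits: 3.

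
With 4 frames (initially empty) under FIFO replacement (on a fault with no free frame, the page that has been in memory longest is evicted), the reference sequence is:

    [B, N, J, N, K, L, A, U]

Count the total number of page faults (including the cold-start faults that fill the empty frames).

B: fault, frames {B}
N: fault, frames {B,N}
J: fault, frames {B,N,J}
N: hit
K: fault, frames {B,N,J,K}
L: fault, evict B, frames {N,J,K,L}
A: fault, evict N, frames {J,K,L,A}
U: fault, evict J, frames {K,L,A,U}
Page faults: 7.

7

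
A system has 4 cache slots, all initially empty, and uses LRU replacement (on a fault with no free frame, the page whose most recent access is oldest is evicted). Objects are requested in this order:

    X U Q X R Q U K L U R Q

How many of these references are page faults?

8

X: fault, frames {X}
U: fault, frames {X,U}
Q: fault, frames {X,U,Q}
X: hit
R: fault, frames {U,Q,X,R}
Q: hit
U: hit
K: fault, evict X, frames {R,Q,U,K}
L: fault, evict R, frames {Q,U,K,L}
U: hit
R: fault, evict Q, frames {K,L,U,R}
Q: fault, evict K, frames {L,U,R,Q}
Page faults: 8.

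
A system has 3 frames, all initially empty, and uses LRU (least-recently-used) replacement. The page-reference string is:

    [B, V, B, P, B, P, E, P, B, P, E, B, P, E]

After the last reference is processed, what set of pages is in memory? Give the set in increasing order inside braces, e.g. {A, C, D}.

B → fault, frames (B)
V → fault, frames (B V)
B → hit
P → fault, frames (V B P)
B → hit
P → hit
E → fault, evict V, frames (B P E)
P → hit
B → hit
P → hit
E → hit
B → hit
P → hit
E → hit

{B, E, P}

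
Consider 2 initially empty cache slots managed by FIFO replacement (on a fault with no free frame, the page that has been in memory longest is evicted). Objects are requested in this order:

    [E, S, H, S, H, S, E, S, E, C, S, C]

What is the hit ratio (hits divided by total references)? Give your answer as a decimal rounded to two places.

0.50

E → fault, frames [E]
S → fault, frames [E, S]
H → fault, evict E, frames [S, H]
S → hit
H → hit
S → hit
E → fault, evict S, frames [H, E]
S → fault, evict H, frames [E, S]
E → hit
C → fault, evict E, frames [S, C]
S → hit
C → hit
Hits: 6 of 12 references → 6/12 = 0.5000.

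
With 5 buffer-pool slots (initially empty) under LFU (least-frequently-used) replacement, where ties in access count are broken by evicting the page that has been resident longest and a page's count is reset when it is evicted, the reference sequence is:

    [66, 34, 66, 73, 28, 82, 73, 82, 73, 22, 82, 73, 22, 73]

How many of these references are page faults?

6

66 → miss, frames {66}
34 → miss, frames {66,34}
66 → hit
73 → miss, frames {66,34,73}
28 → miss, frames {66,34,73,28}
82 → miss, frames {66,34,73,28,82}
73 → hit
82 → hit
73 → hit
22 → miss, evict 34, frames {66,73,28,82,22}
82 → hit
73 → hit
22 → hit
73 → hit
Page faults: 6.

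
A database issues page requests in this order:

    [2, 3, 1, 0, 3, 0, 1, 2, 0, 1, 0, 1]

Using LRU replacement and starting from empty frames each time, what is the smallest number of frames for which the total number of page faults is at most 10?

f=1: 12 faults
f=2: 9 faults
f=3: 5 faults
f=4: 4 faults
Smallest f with faults ≤ 10 is 2.

2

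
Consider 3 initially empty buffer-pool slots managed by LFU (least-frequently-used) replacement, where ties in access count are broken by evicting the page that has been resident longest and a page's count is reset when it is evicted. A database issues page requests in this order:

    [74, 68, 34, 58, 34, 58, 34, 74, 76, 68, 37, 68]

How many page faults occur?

9

74: fault, frames (74)
68: fault, frames (74 68)
34: fault, frames (74 68 34)
58: fault, evict 74, frames (68 34 58)
34: hit
58: hit
34: hit
74: fault, evict 68, frames (34 58 74)
76: fault, evict 74, frames (34 58 76)
68: fault, evict 76, frames (34 58 68)
37: fault, evict 68, frames (34 58 37)
68: fault, evict 37, frames (34 58 68)
Page faults: 9.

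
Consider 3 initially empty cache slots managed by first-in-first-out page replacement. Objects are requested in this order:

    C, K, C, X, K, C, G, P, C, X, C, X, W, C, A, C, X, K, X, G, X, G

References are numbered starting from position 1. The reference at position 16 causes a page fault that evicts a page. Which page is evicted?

pos 1: C: miss, frames [C]
pos 2: K: miss, frames [C, K]
pos 3: C: hit
pos 4: X: miss, frames [C, K, X]
pos 5: K: hit
pos 6: C: hit
pos 7: G: miss, evict C, frames [K, X, G]
pos 8: P: miss, evict K, frames [X, G, P]
pos 9: C: miss, evict X, frames [G, P, C]
pos 10: X: miss, evict G, frames [P, C, X]
pos 11: C: hit
pos 12: X: hit
pos 13: W: miss, evict P, frames [C, X, W]
pos 14: C: hit
pos 15: A: miss, evict C, frames [X, W, A]
pos 16: C: miss, evict X, frames [W, A, C]
At position 16, page X is evicted.

X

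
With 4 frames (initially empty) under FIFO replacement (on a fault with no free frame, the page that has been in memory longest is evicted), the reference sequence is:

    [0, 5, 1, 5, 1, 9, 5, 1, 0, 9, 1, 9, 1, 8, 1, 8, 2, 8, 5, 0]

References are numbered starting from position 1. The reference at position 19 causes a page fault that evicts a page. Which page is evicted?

pos 1: 0: miss, frames (0)
pos 2: 5: miss, frames (0 5)
pos 3: 1: miss, frames (0 5 1)
pos 4: 5: hit
pos 5: 1: hit
pos 6: 9: miss, frames (0 5 1 9)
pos 7: 5: hit
pos 8: 1: hit
pos 9: 0: hit
pos 10: 9: hit
pos 11: 1: hit
pos 12: 9: hit
pos 13: 1: hit
pos 14: 8: miss, evict 0, frames (5 1 9 8)
pos 15: 1: hit
pos 16: 8: hit
pos 17: 2: miss, evict 5, frames (1 9 8 2)
pos 18: 8: hit
pos 19: 5: miss, evict 1, frames (9 8 2 5)
At position 19, page 1 is evicted.

1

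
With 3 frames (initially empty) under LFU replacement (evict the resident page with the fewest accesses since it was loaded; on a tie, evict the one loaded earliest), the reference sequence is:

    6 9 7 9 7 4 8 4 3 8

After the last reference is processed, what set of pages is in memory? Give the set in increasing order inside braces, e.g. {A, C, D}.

{7, 8, 9}

6: miss, frames (6)
9: miss, frames (6 9)
7: miss, frames (6 9 7)
9: hit
7: hit
4: miss, evict 6, frames (9 7 4)
8: miss, evict 4, frames (9 7 8)
4: miss, evict 8, frames (9 7 4)
3: miss, evict 4, frames (9 7 3)
8: miss, evict 3, frames (9 7 8)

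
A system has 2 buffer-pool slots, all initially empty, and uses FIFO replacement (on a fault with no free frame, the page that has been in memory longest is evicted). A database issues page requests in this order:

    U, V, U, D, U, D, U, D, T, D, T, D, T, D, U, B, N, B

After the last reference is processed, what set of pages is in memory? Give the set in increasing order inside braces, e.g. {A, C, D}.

U -> miss, frames (U)
V -> miss, frames (U V)
U -> hit
D -> miss, evict U, frames (V D)
U -> miss, evict V, frames (D U)
D -> hit
U -> hit
D -> hit
T -> miss, evict D, frames (U T)
D -> miss, evict U, frames (T D)
T -> hit
D -> hit
T -> hit
D -> hit
U -> miss, evict T, frames (D U)
B -> miss, evict D, frames (U B)
N -> miss, evict U, frames (B N)
B -> hit

{B, N}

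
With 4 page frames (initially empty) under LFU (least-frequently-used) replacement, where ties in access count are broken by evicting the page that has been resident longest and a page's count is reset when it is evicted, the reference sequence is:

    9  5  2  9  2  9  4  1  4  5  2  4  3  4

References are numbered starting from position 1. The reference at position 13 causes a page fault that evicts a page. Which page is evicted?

5

pos 1: 9 -> miss, frames {9}
pos 2: 5 -> miss, frames {9,5}
pos 3: 2 -> miss, frames {9,5,2}
pos 4: 9 -> hit
pos 5: 2 -> hit
pos 6: 9 -> hit
pos 7: 4 -> miss, frames {9,5,2,4}
pos 8: 1 -> miss, evict 5, frames {9,2,4,1}
pos 9: 4 -> hit
pos 10: 5 -> miss, evict 1, frames {9,2,4,5}
pos 11: 2 -> hit
pos 12: 4 -> hit
pos 13: 3 -> miss, evict 5, frames {9,2,4,3}
At position 13, page 5 is evicted.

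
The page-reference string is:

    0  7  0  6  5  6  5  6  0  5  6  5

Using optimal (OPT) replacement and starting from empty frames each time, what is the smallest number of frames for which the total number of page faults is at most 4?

3

f=1: 12 faults
f=2: 6 faults
f=3: 4 faults
f=4: 4 faults
Smallest f with faults ≤ 4 is 3.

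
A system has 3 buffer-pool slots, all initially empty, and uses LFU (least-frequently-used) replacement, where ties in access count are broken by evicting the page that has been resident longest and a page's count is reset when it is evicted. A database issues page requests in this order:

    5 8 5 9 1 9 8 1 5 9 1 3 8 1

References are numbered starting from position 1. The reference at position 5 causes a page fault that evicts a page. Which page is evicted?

pos 1: 5: miss, frames (5)
pos 2: 8: miss, frames (5 8)
pos 3: 5: hit
pos 4: 9: miss, frames (5 8 9)
pos 5: 1: miss, evict 8, frames (5 9 1)
At position 5, page 8 is evicted.

8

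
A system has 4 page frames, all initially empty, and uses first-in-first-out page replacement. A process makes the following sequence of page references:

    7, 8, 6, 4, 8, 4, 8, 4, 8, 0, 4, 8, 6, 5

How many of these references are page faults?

6

7 → miss, frames [7]
8 → miss, frames [7, 8]
6 → miss, frames [7, 8, 6]
4 → miss, frames [7, 8, 6, 4]
8 → hit
4 → hit
8 → hit
4 → hit
8 → hit
0 → miss, evict 7, frames [8, 6, 4, 0]
4 → hit
8 → hit
6 → hit
5 → miss, evict 8, frames [6, 4, 0, 5]
Page faults: 6.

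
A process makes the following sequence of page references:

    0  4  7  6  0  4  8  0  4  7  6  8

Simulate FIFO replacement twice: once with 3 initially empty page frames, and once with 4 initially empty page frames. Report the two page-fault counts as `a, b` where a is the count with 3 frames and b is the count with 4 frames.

3 frames: F F F F F F F . . F F . → 9 faults.
4 frames: F F F F . . F F F F F F → 10 faults.
10 > 9: adding a frame increased faults — Belady's anomaly.

9, 10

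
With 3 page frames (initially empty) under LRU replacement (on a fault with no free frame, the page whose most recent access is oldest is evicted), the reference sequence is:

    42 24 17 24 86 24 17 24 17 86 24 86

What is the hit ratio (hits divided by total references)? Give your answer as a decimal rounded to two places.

42 → miss, frames [42]
24 → miss, frames [42, 24]
17 → miss, frames [42, 24, 17]
24 → hit
86 → miss, evict 42, frames [17, 24, 86]
24 → hit
17 → hit
24 → hit
17 → hit
86 → hit
24 → hit
86 → hit
Hits: 8 of 12 references → 8/12 = 0.6667.

0.67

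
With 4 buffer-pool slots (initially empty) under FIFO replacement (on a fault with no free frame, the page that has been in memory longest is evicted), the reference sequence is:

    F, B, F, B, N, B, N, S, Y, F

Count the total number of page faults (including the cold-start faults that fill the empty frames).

6

F -> fault, frames (F)
B -> fault, frames (F B)
F -> hit
B -> hit
N -> fault, frames (F B N)
B -> hit
N -> hit
S -> fault, frames (F B N S)
Y -> fault, evict F, frames (B N S Y)
F -> fault, evict B, frames (N S Y F)
Page faults: 6.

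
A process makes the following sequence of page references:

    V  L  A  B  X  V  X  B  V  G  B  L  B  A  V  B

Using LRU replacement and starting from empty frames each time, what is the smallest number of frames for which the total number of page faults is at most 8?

5

f=1: 16 faults
f=2: 14 faults
f=3: 10 faults
f=4: 10 faults
f=5: 8 faults
f=6: 6 faults
Smallest f with faults ≤ 8 is 5.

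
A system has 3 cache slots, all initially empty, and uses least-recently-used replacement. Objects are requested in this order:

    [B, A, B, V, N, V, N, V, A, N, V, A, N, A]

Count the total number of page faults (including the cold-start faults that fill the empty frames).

5

B: fault, frames (B)
A: fault, frames (B A)
B: hit
V: fault, frames (A B V)
N: fault, evict A, frames (B V N)
V: hit
N: hit
V: hit
A: fault, evict B, frames (N V A)
N: hit
V: hit
A: hit
N: hit
A: hit
Page faults: 5.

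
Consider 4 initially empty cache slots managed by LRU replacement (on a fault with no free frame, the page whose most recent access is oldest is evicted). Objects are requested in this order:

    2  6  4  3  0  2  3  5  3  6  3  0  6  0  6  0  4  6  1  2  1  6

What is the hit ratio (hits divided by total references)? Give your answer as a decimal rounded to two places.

2 → miss, frames (2)
6 → miss, frames (2 6)
4 → miss, frames (2 6 4)
3 → miss, frames (2 6 4 3)
0 → miss, evict 2, frames (6 4 3 0)
2 → miss, evict 6, frames (4 3 0 2)
3 → hit
5 → miss, evict 4, frames (0 2 3 5)
3 → hit
6 → miss, evict 0, frames (2 5 3 6)
3 → hit
0 → miss, evict 2, frames (5 6 3 0)
6 → hit
0 → hit
6 → hit
0 → hit
4 → miss, evict 5, frames (3 6 0 4)
6 → hit
1 → miss, evict 3, frames (0 4 6 1)
2 → miss, evict 0, frames (4 6 1 2)
1 → hit
6 → hit
Hits: 10 of 22 references → 10/22 = 0.4545.

0.45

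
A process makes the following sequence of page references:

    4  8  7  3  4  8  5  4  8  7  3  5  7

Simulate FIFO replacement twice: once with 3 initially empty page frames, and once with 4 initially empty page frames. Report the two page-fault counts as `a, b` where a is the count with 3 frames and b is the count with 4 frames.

9, 10

3 frames: F F F F F F F . . F F . . → 9 faults.
4 frames: F F F F . . F F F F F F . → 10 faults.
10 > 9: adding a frame increased faults — Belady's anomaly.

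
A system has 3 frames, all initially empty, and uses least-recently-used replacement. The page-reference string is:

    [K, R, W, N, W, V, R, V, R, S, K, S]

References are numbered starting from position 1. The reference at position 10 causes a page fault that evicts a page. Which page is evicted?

W

pos 1: K: miss, frames (K)
pos 2: R: miss, frames (K R)
pos 3: W: miss, frames (K R W)
pos 4: N: miss, evict K, frames (R W N)
pos 5: W: hit
pos 6: V: miss, evict R, frames (N W V)
pos 7: R: miss, evict N, frames (W V R)
pos 8: V: hit
pos 9: R: hit
pos 10: S: miss, evict W, frames (V R S)
At position 10, page W is evicted.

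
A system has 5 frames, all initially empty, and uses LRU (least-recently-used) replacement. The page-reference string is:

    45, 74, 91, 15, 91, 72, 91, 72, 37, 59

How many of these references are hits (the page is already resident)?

3

45 → miss, frames {45}
74 → miss, frames {45,74}
91 → miss, frames {45,74,91}
15 → miss, frames {45,74,91,15}
91 → hit
72 → miss, frames {45,74,15,91,72}
91 → hit
72 → hit
37 → miss, evict 45, frames {74,15,91,72,37}
59 → miss, evict 74, frames {15,91,72,37,59}
Hits: 3.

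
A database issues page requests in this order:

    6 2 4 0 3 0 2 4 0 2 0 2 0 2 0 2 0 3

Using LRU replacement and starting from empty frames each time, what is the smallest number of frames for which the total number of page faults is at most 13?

2

f=1: 18 faults
f=2: 10 faults
f=3: 8 faults
f=4: 5 faults
f=5: 5 faults
Smallest f with faults ≤ 13 is 2.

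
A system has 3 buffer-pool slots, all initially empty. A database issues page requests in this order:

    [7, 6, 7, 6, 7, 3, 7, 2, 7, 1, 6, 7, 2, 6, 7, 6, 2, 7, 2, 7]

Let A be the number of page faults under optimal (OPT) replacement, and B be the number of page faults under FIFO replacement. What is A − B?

Under OPT: F F . . . F . F . F . . F . . . . . . . → 6 faults.
Under FIFO: F F . . . F . F F F F . F . F . . . . . → 9 faults.
A − B = 6 − 9 = -3.

-3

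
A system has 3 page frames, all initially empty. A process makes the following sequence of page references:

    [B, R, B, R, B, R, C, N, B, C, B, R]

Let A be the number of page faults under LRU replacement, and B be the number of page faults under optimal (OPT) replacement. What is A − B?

1

Under LRU: F F . . . . F F F . . F → 6 faults.
Under OPT: F F . . . . F F . . . F → 5 faults.
A − B = 6 − 5 = 1.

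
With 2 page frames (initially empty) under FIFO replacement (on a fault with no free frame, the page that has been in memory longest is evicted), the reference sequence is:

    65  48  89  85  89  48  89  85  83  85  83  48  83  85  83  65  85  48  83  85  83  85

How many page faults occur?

65 → miss, frames [65]
48 → miss, frames [65, 48]
89 → miss, evict 65, frames [48, 89]
85 → miss, evict 48, frames [89, 85]
89 → hit
48 → miss, evict 89, frames [85, 48]
89 → miss, evict 85, frames [48, 89]
85 → miss, evict 48, frames [89, 85]
83 → miss, evict 89, frames [85, 83]
85 → hit
83 → hit
48 → miss, evict 85, frames [83, 48]
83 → hit
85 → miss, evict 83, frames [48, 85]
83 → miss, evict 48, frames [85, 83]
65 → miss, evict 85, frames [83, 65]
85 → miss, evict 83, frames [65, 85]
48 → miss, evict 65, frames [85, 48]
83 → miss, evict 85, frames [48, 83]
85 → miss, evict 48, frames [83, 85]
83 → hit
85 → hit
Page faults: 16.

16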